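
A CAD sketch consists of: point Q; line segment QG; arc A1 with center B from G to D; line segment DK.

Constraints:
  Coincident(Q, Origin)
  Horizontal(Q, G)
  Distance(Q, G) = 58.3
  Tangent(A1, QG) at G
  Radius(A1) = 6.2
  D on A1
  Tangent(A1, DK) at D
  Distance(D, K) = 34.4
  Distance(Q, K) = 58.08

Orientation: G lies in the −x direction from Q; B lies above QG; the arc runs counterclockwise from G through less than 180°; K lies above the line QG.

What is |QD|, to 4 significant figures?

52.50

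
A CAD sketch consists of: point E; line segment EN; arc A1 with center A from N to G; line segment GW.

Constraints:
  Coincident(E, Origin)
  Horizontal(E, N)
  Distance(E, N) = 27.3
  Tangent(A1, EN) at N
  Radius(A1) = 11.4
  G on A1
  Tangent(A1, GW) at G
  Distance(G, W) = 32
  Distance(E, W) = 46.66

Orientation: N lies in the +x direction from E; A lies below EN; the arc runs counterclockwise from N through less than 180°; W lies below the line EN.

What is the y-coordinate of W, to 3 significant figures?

-43.6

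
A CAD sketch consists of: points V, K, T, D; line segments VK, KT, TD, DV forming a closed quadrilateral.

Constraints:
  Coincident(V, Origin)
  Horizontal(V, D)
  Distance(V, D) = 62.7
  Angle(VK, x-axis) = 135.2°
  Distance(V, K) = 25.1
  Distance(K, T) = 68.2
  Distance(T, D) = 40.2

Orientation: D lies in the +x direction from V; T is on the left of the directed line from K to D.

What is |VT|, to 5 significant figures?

60.374

Checks: |KT| = 68.20 ✓; |TD| = 40.20 ✓.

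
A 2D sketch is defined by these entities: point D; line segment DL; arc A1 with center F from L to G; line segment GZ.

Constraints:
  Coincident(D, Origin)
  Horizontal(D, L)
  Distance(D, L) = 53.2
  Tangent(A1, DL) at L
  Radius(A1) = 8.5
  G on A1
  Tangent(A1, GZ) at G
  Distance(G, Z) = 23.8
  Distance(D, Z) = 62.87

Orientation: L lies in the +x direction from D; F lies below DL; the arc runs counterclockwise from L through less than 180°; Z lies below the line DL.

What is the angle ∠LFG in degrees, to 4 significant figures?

109.3°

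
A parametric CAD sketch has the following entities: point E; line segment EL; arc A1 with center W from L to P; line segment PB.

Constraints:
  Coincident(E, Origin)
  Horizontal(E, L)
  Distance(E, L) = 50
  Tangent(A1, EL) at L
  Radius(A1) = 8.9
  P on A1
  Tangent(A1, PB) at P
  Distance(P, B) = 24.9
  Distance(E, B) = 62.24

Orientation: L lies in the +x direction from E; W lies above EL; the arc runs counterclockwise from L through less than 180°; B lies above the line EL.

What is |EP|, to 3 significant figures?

59.6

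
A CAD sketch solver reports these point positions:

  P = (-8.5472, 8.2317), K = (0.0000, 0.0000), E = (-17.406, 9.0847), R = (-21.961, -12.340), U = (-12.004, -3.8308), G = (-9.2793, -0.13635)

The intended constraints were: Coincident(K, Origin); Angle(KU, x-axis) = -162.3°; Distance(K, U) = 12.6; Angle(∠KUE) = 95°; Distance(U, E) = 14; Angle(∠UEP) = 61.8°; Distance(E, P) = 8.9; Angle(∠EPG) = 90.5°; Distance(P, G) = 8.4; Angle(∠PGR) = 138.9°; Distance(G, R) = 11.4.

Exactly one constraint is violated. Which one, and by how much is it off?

Distance(G, R) = 11.4 — off by 6.20.

K = (0.00, 0.00) ✓; KU at -162.3° ✓; |KU| = 12.60 ✓; ∠KUE = 95.00° ✓; |UE| = 14.00 ✓; ∠UEP = 61.80° ✓; |EP| = 8.900 ✓; ∠EPG = 90.50° ✓; |PG| = 8.400 ✓; ∠PGR = 138.9° ✓; |GR| = 17.60 ✗.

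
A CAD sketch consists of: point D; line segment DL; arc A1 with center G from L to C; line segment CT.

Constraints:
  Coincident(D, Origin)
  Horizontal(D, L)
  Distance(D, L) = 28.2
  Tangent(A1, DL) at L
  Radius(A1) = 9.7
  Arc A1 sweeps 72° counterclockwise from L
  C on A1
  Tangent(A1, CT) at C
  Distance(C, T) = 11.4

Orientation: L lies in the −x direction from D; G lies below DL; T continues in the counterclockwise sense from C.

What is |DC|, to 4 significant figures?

38.02

The tangent condition forces GL to be normal to DL, so G = L + (0, -9.7) = (-28.20, -9.700). On A1, L sits at bearing 90° from G; a 72° counterclockwise sweep puts C at bearing 162°, so C = G + 9.7·(cos 162°, sin 162°) = (-37.43, -6.703). Then |DC| = |C − D| = 38.02.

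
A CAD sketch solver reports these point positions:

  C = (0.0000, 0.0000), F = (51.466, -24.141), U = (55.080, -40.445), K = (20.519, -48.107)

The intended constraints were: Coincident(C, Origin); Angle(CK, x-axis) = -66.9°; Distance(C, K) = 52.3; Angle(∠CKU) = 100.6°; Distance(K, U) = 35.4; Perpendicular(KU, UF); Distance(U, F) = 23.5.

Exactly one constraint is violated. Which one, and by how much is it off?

Distance(U, F) = 23.5 — off by 6.80.

C = (0.00, 0.00) ✓; CK at -66.90° ✓; |CK| = 52.30 ✓; ∠CKU = 100.6° ✓; |KU| = 35.40 ✓; ∠(KU, UF) = 90.00° ✓; |UF| = 16.70 ✗.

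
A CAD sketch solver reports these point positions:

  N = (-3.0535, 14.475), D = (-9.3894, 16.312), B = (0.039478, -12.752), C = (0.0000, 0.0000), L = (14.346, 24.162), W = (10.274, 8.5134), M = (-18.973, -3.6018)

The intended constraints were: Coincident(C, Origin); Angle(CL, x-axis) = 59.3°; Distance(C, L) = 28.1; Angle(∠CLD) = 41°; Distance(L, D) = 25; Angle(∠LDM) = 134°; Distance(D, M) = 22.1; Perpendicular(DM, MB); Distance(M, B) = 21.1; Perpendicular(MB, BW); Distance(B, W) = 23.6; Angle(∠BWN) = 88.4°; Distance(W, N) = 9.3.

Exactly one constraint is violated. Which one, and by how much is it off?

Distance(W, N) = 9.3 — off by 5.30.

C = (0.00, 0.00) ✓; CL at 59.30° ✓; |CL| = 28.10 ✓; ∠CLD = 41.00° ✓; |LD| = 25.00 ✓; ∠LDM = 134.0° ✓; |DM| = 22.10 ✓; ∠(DM, MB) = 90.00° ✓; |MB| = 21.10 ✓; ∠(MB, BW) = 90.00° ✓; |BW| = 23.60 ✓; ∠BWN = 88.40° ✓; |WN| = 14.60 ✗.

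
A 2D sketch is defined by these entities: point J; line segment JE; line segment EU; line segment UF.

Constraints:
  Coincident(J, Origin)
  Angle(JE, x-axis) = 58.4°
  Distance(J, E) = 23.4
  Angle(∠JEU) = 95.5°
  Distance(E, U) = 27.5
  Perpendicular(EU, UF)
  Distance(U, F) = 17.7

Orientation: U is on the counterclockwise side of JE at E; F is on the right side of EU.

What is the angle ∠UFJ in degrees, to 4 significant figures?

35.96°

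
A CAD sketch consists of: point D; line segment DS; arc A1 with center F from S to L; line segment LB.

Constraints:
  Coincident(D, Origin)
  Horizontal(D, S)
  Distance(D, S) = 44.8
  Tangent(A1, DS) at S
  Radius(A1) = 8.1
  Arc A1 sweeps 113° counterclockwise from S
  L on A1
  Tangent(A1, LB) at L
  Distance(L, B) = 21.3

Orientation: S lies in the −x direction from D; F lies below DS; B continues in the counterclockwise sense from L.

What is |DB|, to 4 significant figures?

53.70

D is at the origin; D and S share the same y with |DS| = 44.8 and S on the −x side, so S = (-44.80, 0.000). The tangent condition forces FS to be normal to DS, so F = S + (0, -8.1) = (-44.80, -8.100). On A1, S sits at bearing 90° from F; a 113° counterclockwise sweep puts L at bearing 203°, so L = F + 8.1·(cos 203°, sin 203°) = (-52.26, -11.26). The tangent condition forces FL to be normal to LB, so LB runs along (−sin 203°, cos 203°); with |LB| = 21.3, B = (-43.93, -30.87). Then |DB| = |B − D| = 53.70.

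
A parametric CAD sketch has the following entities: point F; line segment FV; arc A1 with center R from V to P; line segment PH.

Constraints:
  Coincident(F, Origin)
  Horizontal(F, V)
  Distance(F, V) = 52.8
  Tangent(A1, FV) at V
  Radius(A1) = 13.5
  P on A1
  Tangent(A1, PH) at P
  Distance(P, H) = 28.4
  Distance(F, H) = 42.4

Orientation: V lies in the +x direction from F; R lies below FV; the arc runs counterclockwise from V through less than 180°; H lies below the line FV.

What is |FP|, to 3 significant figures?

41.5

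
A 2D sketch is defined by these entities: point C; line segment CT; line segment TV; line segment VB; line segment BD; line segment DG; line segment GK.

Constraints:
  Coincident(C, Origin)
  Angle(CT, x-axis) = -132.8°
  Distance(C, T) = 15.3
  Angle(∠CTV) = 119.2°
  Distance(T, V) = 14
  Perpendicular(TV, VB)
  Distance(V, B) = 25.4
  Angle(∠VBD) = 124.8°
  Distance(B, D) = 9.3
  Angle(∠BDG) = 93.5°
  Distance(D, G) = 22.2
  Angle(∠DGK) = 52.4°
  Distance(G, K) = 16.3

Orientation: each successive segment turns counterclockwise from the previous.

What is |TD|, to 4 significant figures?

31.36

C is at the origin; CT runs at -132.8° with length 15.3, so T = (-10.40, -11.23). ∠CTV = 119.2° gives TV at -72.00° from the x-axis; with |TV| = 14.0, V = (-6.069, -24.54). TV is perpendicular to VB, so VB runs at 18.00°; with |VB| = 25.4, B = (18.09, -16.69). ∠VBD = 124.8° gives BD at 73.20° from the x-axis; with |BD| = 9.3, D = (20.78, -7.789). Then |TD| = |D − T| = 31.36.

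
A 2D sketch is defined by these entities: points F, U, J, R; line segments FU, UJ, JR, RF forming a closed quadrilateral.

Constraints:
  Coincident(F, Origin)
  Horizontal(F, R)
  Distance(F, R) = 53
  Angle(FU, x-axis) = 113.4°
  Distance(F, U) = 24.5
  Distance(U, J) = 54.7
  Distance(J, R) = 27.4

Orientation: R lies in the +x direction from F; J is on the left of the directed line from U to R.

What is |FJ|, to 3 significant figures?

51.9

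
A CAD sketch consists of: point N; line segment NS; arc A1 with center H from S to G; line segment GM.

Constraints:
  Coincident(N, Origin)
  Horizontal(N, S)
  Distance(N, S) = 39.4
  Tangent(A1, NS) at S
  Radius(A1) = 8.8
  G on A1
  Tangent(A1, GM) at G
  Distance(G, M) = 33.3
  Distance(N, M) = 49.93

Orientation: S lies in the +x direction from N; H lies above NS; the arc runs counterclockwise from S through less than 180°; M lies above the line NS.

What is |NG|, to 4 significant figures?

48.67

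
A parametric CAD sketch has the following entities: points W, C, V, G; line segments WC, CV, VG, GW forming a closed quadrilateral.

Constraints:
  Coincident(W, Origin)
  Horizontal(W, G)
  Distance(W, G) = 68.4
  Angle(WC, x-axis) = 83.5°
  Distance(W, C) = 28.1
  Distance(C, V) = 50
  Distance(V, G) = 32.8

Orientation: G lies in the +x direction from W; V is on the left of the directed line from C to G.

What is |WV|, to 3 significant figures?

60.6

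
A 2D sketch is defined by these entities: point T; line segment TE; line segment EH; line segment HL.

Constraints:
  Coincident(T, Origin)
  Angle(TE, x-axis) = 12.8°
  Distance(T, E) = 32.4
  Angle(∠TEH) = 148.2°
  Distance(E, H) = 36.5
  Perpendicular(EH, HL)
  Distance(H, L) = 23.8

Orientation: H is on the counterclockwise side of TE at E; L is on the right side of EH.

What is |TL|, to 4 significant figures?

75.97

T is at the origin; TE runs at 12.8° with length 32.4, so E = 32.4·(cos 12.8°, sin 12.8°) = (31.59, 7.178). ∠TEH = 148.2°, so EH runs at 12.8° + (180° − 148.2°) = 44.60° from the x-axis; with |EH| = 36.5, H = E + 36.5·(cos 44.60°, sin 44.60°) = (57.58, 32.81). EH is perpendicular to HL; with |HL| = 23.8 on the right of EH, L = H + 23.8·(0.7022, -0.7120) = (74.30, 15.86). Then |TL| = |L − T| = 75.97.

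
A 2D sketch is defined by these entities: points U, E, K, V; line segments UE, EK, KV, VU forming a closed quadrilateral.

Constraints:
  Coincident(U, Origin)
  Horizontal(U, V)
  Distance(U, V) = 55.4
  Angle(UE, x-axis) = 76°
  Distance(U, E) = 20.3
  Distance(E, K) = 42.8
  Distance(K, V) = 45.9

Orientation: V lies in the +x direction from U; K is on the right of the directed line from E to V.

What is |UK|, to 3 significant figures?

26.6

Checks: |EK| = 42.80 ✓; |KV| = 45.90 ✓.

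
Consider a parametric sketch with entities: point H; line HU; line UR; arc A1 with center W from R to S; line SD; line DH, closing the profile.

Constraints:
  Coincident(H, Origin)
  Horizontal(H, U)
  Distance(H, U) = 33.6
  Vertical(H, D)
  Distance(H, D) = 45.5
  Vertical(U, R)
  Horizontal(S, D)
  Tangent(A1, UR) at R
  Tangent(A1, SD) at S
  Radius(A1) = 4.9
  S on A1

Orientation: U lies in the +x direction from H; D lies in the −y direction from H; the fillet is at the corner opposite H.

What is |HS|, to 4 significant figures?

53.80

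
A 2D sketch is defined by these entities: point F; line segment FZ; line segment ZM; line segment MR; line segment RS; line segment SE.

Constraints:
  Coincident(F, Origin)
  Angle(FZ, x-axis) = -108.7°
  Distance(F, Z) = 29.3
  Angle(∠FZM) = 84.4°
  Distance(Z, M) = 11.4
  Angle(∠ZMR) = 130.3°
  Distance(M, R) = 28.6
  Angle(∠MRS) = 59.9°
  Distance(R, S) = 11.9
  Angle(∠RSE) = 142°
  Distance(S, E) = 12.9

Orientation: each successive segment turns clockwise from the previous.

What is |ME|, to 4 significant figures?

18.49

F is at the origin; FZ runs at -108.7° with length 29.3, so Z = (-9.394, -27.75). ∠FZM = 84.4° gives ZM at 155.7° from the x-axis; with |ZM| = 11.4, M = (-19.78, -23.06). ∠ZMR = 130.3° gives MR at 106.0° from the x-axis; with |MR| = 28.6, R = (-27.67, 4.430). ∠MRS = 59.9° gives RS at -14.10° from the x-axis; with |RS| = 11.9, S = (-16.13, 1.531). ∠RSE = 142.0° gives SE at -52.10° from the x-axis; with |SE| = 12.9, E = (-8.201, -8.648). Then |ME| = |E − M| = 18.49.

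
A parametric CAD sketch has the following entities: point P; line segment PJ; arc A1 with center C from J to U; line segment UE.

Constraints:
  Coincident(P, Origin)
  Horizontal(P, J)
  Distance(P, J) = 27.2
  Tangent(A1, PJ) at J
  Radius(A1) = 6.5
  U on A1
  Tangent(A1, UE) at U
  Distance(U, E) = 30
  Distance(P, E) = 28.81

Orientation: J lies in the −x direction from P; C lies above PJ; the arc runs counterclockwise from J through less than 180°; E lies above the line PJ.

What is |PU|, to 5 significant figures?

21.930

P is at the origin; PJ is horizontal with |PJ| = 27.2 and J on the −x side, so J = (-27.200, 0.0000). Since A1 is tangent to PJ there, CJ ⟂ PJ, so C = J + (0, 6.5) = (-27.200, 6.5000). Since CU ⟂ UE (tangency), |CE| = √(6.5² + 30.0²) = 30.696 regardless of where U sits on A1. So E lies on both circle(P, 28.81) and circle(C, 30.696); the above-PJ intersection is E = (-5.5581, 28.269). U is the foot of the tangent from E: U = (-21.725, 2.9973).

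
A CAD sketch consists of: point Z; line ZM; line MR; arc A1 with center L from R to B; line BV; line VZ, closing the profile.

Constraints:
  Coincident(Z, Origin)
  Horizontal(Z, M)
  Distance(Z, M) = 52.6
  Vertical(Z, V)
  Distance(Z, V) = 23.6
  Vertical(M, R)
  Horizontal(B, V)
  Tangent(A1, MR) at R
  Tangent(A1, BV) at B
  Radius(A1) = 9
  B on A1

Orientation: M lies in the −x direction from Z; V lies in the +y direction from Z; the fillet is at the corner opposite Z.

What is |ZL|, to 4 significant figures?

45.98

Z is at the origin; Z and M share the same y with |ZM| = 52.6 and M on the −x side, so M = (-52.60, 0.000). ZV is vertical with |ZV| = 23.6 and V on the +y side, so V = (0.000, 23.60). The virtual corner opposite Z is at (-52.60, 23.60). Tangency of A1 to MR means the radius LR is perpendicular to MR and tangency of A1 to BV means the radius LB is perpendicular to BV, with radius 9.0, so the center L sits 9.0 in from both sides at L = (-43.60, 14.60). Then |ZL| = |L − Z| = 45.98.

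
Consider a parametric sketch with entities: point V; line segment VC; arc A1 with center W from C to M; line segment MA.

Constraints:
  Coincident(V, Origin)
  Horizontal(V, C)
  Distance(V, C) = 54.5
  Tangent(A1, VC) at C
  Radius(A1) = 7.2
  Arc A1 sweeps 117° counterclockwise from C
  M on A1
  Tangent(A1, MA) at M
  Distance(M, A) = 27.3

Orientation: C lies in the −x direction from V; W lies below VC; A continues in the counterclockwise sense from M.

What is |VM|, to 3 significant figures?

61.8

The tangent condition forces WC to be normal to VC, so W = C + (0, -7.2) = (-54.5, -7.20). On A1, C sits at bearing 90° from W; a 117° counterclockwise sweep puts M at bearing 207°, so M = W + 7.2·(cos 207°, sin 207°) = (-60.9, -10.5). Then |VM| = |M − V| = 61.8.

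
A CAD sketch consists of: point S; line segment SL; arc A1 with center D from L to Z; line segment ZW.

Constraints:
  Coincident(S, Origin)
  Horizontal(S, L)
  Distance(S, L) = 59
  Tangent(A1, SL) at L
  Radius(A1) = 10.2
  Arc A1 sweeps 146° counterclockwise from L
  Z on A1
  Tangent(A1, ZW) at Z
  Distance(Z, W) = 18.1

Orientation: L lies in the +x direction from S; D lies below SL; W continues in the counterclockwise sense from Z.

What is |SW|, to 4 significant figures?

74.12

S is at the origin; S and L share the same y with |SL| = 59.0 and L on the +x side, so L = (59.00, 0.000). Since A1 is tangent to SL there, DL ⟂ SL, so D = L + (0, -10.2) = (59.00, -10.20). On A1, L sits at bearing 90° from D; a 146° counterclockwise sweep puts Z at bearing 236°, so Z = D + 10.2·(cos 236°, sin 236°) = (53.30, -18.66). The tangent condition forces DZ to be normal to ZW, so ZW runs along (−sin 236°, cos 236°); with |ZW| = 18.1, W = (68.30, -28.78). Then |SW| = |W − S| = 74.12.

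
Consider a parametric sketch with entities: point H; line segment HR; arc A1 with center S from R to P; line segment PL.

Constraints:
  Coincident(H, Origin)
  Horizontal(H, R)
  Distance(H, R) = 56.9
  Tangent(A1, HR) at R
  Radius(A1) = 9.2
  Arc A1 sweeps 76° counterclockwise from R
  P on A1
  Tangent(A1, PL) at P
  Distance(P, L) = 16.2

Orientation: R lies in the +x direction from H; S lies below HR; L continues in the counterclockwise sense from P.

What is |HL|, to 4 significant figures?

49.56

On A1, R sits at bearing 90° from S; a 76° counterclockwise sweep puts P at bearing 166°, so P = S + 9.2·(cos 166°, sin 166°) = (47.97, -6.974). Since A1 is tangent to PL there, SP ⟂ PL, so PL runs along (−sin 166°, cos 166°); with |PL| = 16.2, L = (44.05, -22.69). Then |HL| = |L − H| = 49.56.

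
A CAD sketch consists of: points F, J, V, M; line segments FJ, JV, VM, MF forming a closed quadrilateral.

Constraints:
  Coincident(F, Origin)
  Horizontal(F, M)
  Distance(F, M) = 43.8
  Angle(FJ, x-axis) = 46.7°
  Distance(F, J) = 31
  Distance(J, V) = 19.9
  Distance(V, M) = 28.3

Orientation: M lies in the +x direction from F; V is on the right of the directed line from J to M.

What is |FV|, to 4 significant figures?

16.09

Checks: |JV| = 19.90 ✓; |VM| = 28.30 ✓.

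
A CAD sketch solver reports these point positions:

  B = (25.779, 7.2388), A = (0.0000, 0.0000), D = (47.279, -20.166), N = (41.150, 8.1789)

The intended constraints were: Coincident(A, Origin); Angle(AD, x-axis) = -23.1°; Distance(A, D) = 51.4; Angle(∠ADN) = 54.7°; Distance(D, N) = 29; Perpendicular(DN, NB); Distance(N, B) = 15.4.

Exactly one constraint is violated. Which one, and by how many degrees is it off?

Perpendicular(DN, NB) — off by 8.70°.

A = (0.00, 0.00) ✓; AD at -23.10° ✓; |AD| = 51.40 ✓; ∠ADN = 54.70° ✓; |DN| = 29.00 ✓; ∠(DN, NB) = 81.30° ✗; |NB| = 15.40 ✓.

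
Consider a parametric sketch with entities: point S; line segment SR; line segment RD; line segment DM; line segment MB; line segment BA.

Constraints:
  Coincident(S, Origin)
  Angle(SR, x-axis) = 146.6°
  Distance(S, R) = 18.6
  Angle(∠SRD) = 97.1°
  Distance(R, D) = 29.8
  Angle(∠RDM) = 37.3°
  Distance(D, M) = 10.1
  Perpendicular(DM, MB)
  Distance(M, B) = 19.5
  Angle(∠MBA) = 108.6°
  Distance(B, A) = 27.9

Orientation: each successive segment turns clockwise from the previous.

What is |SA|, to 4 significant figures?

58.09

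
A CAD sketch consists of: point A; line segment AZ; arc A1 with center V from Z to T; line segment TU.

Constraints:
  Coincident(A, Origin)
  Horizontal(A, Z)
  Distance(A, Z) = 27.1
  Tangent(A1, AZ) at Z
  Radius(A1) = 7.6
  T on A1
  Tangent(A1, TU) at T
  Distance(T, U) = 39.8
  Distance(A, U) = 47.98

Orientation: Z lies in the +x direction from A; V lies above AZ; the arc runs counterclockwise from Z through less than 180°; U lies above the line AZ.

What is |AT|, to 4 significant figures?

35.56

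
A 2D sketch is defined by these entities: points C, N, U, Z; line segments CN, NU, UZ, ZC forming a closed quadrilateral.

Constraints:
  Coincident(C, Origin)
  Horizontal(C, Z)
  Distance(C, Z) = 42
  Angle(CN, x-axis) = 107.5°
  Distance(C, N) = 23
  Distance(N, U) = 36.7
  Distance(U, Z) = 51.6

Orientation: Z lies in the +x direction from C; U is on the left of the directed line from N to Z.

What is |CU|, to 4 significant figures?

50.89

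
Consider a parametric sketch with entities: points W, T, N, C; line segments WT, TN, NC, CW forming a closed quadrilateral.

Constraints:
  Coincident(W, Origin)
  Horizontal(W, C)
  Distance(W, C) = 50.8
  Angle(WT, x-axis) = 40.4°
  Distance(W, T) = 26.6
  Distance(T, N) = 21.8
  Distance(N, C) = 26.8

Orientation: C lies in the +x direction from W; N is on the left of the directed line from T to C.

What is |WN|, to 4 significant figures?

47.67

W is at the origin; WC is horizontal with |WC| = 50.8 and C in +x, so C = (50.8, 0). WT runs at 40.4° with |WT| = 26.6, so T = (20.26, 17.24). N is determined by |TN| = 21.8 and |NC| = 26.8 together: it lies at the intersection of circle(T, 21.8) and circle(C, 26.8). With |TC| = 35.07, the foot of the radical line on TC is 14.07 from T and the perpendicular offset is √(21.8² − 14.07²) = 16.65. Taking the left-of-TC solution: N = (40.70, 24.82).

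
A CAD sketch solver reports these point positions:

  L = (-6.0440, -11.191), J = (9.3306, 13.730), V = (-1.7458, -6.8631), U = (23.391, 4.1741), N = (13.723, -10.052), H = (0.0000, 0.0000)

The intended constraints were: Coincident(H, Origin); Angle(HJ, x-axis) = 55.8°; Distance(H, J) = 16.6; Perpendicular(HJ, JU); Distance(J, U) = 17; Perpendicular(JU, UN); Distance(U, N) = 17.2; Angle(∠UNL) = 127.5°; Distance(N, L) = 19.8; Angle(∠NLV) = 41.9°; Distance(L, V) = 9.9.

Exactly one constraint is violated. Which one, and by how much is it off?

Distance(L, V) = 9.9 — off by 3.80.

H = (0.00, 0.00) ✓; HJ at 55.80° ✓; |HJ| = 16.60 ✓; ∠(HJ, JU) = 90.00° ✓; |JU| = 17.00 ✓; ∠(JU, UN) = 90.00° ✓; |UN| = 17.20 ✓; ∠UNL = 127.5° ✓; |NL| = 19.80 ✓; ∠NLV = 41.90° ✓; |LV| = 6.100 ✗.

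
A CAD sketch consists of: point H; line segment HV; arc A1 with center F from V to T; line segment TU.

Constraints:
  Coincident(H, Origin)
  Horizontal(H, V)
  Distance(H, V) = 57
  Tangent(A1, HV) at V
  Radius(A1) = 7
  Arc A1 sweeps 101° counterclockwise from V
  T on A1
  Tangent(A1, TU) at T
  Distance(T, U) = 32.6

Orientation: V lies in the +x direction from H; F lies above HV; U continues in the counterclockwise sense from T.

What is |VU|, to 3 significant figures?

40.3

On A1, V sits at bearing -90° from F; a 101° counterclockwise sweep puts T at bearing 11°, so T = F + 7.0·(cos 11°, sin 11°) = (63.9, 8.34). The tangent condition forces FT to be normal to TU, so TU runs along (−sin 11°, cos 11°); with |TU| = 32.6, U = (57.7, 40.3). Then |VU| = |U − V| = 40.3.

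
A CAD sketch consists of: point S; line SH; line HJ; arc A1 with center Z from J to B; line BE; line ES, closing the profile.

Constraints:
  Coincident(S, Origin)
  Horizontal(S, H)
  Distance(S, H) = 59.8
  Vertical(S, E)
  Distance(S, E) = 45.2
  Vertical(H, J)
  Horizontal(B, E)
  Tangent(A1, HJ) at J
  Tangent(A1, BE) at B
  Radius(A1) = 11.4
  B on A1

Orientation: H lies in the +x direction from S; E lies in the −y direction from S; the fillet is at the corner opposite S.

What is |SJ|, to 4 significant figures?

68.69

S is at the origin; SH is horizontal with |SH| = 59.8 and H on the +x side, so H = (59.80, 0.000). SE is vertical with |SE| = 45.2 and E on the −y side, so E = (0.000, -45.20). The virtual corner opposite S is at (59.80, -45.20). A1 meets HJ tangentially, so ZJ is at right angles to HJ and tangency of A1 to BE means the radius ZB is perpendicular to BE, with radius 11.4, so the center Z sits 11.4 in from both sides at Z = (48.40, -33.80). That places the tangent points at J = (59.80, -33.80) on HJ and B = (48.40, -45.20) on BE. Then |SJ| = |J − S| = 68.69.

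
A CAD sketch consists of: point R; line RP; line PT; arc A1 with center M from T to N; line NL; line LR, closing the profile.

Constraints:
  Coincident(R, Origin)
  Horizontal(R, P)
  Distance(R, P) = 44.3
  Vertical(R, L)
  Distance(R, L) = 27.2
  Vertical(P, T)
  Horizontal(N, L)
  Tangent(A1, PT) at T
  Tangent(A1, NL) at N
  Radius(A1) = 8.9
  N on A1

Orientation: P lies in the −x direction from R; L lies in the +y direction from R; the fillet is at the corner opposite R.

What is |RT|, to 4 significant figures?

47.93

R is at the origin; RP is horizontal with |RP| = 44.3 and P on the −x side, so P = (-44.30, 0.000). R and L share the same x with |RL| = 27.2 and L on the +y side, so L = (0.000, 27.20). The virtual corner opposite R is at (-44.30, 27.20). Tangency of A1 to PT means the radius MT is perpendicular to PT and tangency of A1 to NL means the radius MN is perpendicular to NL, with radius 8.9, so the center M sits 8.9 in from both sides at M = (-35.40, 18.30). That places the tangent points at T = (-44.30, 18.30) on PT and N = (-35.40, 27.20) on NL. Then |RT| = |T − R| = 47.93.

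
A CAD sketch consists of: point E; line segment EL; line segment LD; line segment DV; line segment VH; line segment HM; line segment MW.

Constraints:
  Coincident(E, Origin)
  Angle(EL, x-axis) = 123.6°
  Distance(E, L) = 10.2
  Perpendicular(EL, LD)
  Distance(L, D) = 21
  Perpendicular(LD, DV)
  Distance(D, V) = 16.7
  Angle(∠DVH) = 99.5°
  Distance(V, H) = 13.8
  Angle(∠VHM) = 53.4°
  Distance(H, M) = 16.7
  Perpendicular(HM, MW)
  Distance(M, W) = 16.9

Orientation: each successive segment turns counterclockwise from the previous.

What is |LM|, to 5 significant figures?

15.550

E is at the origin; EL runs at 123.6° with length 10.2, so L = (-5.6446, 8.4958). EL ⟂ LD, so LD runs at -146.40°; with |LD| = 21.0, D = (-23.136, -3.1254). LD ⟂ DV, so DV runs at -56.400°; with |DV| = 16.7, V = (-13.894, -17.035). ∠DVH = 99.5° gives VH at 24.100° from the x-axis; with |VH| = 13.8, H = (-1.2972, -11.400). ∠VHM = 53.4° gives HM at 150.70° from the x-axis; with |HM| = 16.7, M = (-15.861, -3.2276). Then |LM| = |M − L| = 15.550.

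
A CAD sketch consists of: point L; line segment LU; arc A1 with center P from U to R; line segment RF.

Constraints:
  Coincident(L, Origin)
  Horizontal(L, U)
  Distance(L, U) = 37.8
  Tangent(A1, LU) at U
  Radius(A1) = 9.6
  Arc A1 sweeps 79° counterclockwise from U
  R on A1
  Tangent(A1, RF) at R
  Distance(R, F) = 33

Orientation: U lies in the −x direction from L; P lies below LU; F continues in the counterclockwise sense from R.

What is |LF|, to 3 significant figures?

66.9

On A1, U sits at bearing 90° from P; a 79° counterclockwise sweep puts R at bearing 169°, so R = P + 9.6·(cos 169°, sin 169°) = (-47.2, -7.77). A1 meets RF tangentially, so PR is at right angles to RF, so RF runs along (−sin 169°, cos 169°); with |RF| = 33.0, F = (-53.5, -40.2). Then |LF| = |F − L| = 66.9.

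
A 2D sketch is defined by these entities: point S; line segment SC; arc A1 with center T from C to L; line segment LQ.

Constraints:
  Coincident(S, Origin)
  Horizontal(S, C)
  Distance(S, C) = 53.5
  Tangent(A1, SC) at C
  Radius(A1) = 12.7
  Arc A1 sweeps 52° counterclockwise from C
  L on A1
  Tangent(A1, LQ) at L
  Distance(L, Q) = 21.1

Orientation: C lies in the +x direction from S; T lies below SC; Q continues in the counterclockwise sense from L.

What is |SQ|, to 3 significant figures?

37.3

S is at the origin; SC is horizontal with |SC| = 53.5 and C on the +x side, so C = (53.5, 0.00). The tangent condition forces TC to be normal to SC, so T = C + (0, -12.7) = (53.5, -12.7). On A1, C sits at bearing 90° from T; a 52° counterclockwise sweep puts L at bearing 142°, so L = T + 12.7·(cos 142°, sin 142°) = (43.5, -4.88). A1 meets LQ tangentially, so TL is at right angles to LQ, so LQ runs along (−sin 142°, cos 142°); with |LQ| = 21.1, Q = (30.5, -21.5). Then |SQ| = |Q − S| = 37.3.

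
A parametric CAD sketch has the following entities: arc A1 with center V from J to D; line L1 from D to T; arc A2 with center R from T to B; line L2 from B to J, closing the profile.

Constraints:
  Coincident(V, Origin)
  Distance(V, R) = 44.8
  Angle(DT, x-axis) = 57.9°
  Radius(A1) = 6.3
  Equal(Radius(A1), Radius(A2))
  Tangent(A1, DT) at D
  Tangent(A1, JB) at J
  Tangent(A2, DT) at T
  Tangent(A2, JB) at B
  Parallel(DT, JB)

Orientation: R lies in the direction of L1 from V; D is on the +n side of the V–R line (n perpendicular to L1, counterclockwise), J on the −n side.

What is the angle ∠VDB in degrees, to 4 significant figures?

74.29°

Tangency of A1 to both parallel lines with radius 6.3 puts D and J at V ± 6.3·n: D = (-5.337, 3.348), J = (5.337, -3.348). Equal radii place T and B the same way about R: T = R + 6.3·n = (18.47, 41.30), B = R − 6.3·n = (29.14, 34.60). Then cos ∠VDB = DV·DB / (|DV||DB|), giving 74.29°.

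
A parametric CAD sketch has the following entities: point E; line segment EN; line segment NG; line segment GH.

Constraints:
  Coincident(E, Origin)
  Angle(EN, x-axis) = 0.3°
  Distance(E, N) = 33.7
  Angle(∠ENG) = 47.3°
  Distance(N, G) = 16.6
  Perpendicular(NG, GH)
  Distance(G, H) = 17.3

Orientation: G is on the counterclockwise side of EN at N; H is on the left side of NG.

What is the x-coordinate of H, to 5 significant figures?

9.7259

∠ENG = 47.3°, so NG runs at 0.3° + (180° − 47.3°) = 133.00° from the x-axis; with |NG| = 16.6, G = N + 16.6·(cos 133.00°, sin 133.00°) = (22.378, 12.317). The perpendicularity gives GH at right angles to NG; with |GH| = 17.3 on the left of NG, H = G + 17.3·(-0.73135, -0.68200) = (9.7259, 0.51835). So H.x = 9.7259.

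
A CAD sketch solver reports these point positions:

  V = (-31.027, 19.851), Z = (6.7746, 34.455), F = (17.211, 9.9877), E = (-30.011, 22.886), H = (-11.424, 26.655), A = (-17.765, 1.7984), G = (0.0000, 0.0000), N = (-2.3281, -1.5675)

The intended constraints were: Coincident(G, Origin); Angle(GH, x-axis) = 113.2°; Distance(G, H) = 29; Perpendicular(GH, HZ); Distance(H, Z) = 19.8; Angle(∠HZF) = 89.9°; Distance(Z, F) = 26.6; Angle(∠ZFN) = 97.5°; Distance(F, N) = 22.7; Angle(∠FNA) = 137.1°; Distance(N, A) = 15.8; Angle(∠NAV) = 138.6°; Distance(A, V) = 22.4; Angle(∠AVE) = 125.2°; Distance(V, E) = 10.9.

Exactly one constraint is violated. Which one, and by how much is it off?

Distance(V, E) = 10.9 — off by 7.70.

G = (0.00, 0.00) ✓; GH at 113.2° ✓; |GH| = 29.00 ✓; ∠(GH, HZ) = 90.00° ✓; |HZ| = 19.80 ✓; ∠HZF = 89.90° ✓; |ZF| = 26.60 ✓; ∠ZFN = 97.50° ✓; |FN| = 22.70 ✓; ∠FNA = 137.1° ✓; |NA| = 15.80 ✓; ∠NAV = 138.6° ✓; |AV| = 22.40 ✓; ∠AVE = 125.2° ✓; |VE| = 3.201 ✗.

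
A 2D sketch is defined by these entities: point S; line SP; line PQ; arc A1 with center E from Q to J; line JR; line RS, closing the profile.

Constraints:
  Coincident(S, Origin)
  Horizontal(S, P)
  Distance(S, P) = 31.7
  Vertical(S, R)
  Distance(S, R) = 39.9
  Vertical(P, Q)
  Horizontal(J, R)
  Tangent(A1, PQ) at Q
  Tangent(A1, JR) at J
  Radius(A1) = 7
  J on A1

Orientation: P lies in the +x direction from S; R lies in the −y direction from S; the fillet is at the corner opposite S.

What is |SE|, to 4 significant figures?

41.14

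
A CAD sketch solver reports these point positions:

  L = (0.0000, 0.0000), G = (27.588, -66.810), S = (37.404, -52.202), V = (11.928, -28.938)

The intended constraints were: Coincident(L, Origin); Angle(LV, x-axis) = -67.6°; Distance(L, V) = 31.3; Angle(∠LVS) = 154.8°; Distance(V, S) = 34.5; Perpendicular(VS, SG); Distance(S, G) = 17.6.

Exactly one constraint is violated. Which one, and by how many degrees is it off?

Perpendicular(VS, SG) — off by 8.50°.

L = (0.00, 0.00) ✓; LV at -67.60° ✓; |LV| = 31.30 ✓; ∠LVS = 154.8° ✓; |VS| = 34.50 ✓; ∠(VS, SG) = 81.50° ✗; |SG| = 17.60 ✓.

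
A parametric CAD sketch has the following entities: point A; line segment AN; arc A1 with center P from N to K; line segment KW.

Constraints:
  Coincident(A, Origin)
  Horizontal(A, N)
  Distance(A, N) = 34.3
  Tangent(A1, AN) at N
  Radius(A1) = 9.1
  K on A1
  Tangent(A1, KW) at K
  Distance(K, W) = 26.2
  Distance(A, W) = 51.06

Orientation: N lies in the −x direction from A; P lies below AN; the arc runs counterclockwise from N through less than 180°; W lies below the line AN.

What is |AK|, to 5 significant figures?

44.582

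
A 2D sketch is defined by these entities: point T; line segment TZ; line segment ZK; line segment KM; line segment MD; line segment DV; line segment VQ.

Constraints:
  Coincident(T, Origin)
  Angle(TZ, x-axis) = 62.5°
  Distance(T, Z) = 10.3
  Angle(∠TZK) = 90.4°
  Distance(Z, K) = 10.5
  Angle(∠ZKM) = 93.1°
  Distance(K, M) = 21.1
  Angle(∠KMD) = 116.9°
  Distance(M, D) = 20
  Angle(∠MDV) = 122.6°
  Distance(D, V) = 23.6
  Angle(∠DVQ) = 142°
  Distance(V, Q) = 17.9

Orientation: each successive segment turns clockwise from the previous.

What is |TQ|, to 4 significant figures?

34.60

∠MDV = 122.6° gives DV at 125.5° from the x-axis; with |DV| = 23.6, V = (-28.16, 3.278). ∠DVQ = 142.0° gives VQ at 87.50° from the x-axis; with |VQ| = 17.9, Q = (-27.38, 21.16). Then |TQ| = |Q − T| = 34.60.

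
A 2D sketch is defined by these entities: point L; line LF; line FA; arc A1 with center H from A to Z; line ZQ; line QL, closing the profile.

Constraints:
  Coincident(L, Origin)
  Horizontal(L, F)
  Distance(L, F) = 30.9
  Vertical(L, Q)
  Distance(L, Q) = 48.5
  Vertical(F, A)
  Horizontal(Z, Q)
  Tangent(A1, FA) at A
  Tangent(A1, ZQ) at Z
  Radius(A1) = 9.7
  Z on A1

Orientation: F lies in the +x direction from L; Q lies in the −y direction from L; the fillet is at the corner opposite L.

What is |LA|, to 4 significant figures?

49.60

L is at the origin; LF is horizontal with |LF| = 30.9 and F on the +x side, so F = (30.90, 0.000). L and Q share the same x with |LQ| = 48.5 and Q on the −y side, so Q = (0.000, -48.50). The virtual corner opposite L is at (30.90, -48.50). The tangent condition forces HA to be normal to FA and tangency of A1 to ZQ means the radius HZ is perpendicular to ZQ, with radius 9.7, so the center H sits 9.7 in from both sides at H = (21.20, -38.80). That places the tangent points at A = (30.90, -38.80) on FA and Z = (21.20, -48.50) on ZQ. Then |LA| = |A − L| = 49.60.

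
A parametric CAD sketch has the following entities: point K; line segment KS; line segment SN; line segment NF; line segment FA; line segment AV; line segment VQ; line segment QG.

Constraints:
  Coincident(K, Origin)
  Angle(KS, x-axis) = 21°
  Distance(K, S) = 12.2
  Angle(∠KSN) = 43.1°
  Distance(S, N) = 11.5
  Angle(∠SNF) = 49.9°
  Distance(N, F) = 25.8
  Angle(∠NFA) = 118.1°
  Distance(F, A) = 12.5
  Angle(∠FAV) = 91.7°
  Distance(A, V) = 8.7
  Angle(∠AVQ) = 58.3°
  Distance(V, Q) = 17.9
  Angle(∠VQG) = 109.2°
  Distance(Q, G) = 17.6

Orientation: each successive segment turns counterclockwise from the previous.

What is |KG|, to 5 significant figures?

33.776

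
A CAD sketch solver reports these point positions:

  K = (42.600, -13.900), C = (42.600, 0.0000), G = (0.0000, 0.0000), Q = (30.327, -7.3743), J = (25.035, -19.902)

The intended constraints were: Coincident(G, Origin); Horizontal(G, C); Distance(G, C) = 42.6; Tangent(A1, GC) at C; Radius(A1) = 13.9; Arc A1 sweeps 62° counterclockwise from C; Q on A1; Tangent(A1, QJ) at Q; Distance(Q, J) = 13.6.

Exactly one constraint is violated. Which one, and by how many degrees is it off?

Tangent(A1, QJ) at Q — off by 5.10°.

G = (0.00, 0.00) ✓; G.y = 0.00, C.y = 0.00 ✓; |GC| = 42.60 ✓; ∠(KC, CG) = 90.00° ✓; |KC| = 13.90 ✓; bearing(K→Q) − bearing(K→C) = 62.00° ✓; |KQ| = 13.90 ✓; ∠(KQ, QJ) = 84.90° ✗; |QJ| = 13.60 ✓.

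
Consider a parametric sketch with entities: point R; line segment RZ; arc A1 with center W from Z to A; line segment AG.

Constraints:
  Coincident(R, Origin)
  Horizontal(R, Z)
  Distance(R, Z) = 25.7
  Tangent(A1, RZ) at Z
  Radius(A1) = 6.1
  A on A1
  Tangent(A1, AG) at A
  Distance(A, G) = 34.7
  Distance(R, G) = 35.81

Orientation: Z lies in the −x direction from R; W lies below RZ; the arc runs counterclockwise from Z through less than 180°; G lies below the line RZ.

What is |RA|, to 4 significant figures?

31.82

Checks: ∠(WZ, ZR) = 90.00° ✓; |WZ| = 6.100 ✓; |WA| = 6.100 ✓; ∠(WA, AG) = 90.00° ✓; |AG| = 34.70 ✓; |RG| = 35.81 ✓.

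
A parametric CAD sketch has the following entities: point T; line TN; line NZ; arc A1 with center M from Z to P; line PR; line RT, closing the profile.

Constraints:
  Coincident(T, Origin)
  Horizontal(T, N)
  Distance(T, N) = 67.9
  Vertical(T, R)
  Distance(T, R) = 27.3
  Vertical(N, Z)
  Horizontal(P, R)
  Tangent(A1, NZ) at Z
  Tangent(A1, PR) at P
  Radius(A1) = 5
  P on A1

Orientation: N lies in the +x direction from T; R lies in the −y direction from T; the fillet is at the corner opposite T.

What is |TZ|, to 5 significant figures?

71.468

T is at the origin; T and N share the same y with |TN| = 67.9 and N on the +x side, so N = (67.900, 0.0000). T and R share the same x with |TR| = 27.3 and R on the −y side, so R = (0.0000, -27.300). The virtual corner opposite T is at (67.900, -27.300). The tangent condition forces MZ to be normal to NZ and the tangent condition forces MP to be normal to PR, with radius 5.0, so the center M sits 5.0 in from both sides at M = (62.900, -22.300). That places the tangent points at Z = (67.900, -22.300) on NZ and P = (62.900, -27.300) on PR. Then |TZ| = |Z − T| = 71.468.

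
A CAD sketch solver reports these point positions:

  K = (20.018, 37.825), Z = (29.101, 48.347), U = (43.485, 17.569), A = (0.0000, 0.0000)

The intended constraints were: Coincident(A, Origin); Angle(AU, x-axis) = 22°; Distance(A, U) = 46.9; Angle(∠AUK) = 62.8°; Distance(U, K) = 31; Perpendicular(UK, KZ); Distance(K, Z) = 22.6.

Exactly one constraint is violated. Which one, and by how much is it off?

Distance(K, Z) = 22.6 — off by 8.70.

A = (0.00, 0.00) ✓; AU at 22.00° ✓; |AU| = 46.90 ✓; ∠AUK = 62.80° ✓; |UK| = 31.00 ✓; ∠(UK, KZ) = 90.00° ✓; |KZ| = 13.90 ✗.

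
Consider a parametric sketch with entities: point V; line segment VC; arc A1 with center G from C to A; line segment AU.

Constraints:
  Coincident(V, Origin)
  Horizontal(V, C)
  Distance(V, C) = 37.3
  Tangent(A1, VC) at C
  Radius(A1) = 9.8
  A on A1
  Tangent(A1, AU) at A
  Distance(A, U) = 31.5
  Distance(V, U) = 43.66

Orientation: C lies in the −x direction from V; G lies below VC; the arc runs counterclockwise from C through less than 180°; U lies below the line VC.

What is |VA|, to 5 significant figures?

47.124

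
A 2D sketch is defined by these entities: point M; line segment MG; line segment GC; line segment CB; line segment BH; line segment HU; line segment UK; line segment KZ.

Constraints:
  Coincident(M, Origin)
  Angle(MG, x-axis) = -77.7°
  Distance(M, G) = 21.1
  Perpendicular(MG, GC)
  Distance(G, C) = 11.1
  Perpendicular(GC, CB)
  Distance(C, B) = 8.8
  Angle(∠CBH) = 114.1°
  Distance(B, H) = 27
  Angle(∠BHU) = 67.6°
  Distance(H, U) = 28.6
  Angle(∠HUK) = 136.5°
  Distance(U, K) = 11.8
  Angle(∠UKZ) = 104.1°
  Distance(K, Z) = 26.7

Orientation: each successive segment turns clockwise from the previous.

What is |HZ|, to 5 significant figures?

39.541

∠HUK = 136.5° gives UK at -119.50° from the x-axis; with |UK| = 11.8, K = (14.616, -36.381). ∠UKZ = 104.1° gives KZ at 164.60° from the x-axis; with |KZ| = 26.7, Z = (-11.126, -29.290). Then |HZ| = |Z − H| = 39.541.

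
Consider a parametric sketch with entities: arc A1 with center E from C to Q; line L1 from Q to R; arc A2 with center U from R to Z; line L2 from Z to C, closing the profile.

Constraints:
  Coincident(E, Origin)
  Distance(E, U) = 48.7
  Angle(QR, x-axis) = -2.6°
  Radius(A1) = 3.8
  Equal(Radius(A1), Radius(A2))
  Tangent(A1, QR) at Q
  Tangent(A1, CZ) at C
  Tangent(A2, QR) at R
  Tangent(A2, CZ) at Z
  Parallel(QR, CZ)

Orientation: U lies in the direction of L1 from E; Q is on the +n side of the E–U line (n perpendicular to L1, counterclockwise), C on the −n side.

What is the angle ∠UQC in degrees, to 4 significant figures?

85.54°

The slot axis is L1's direction at -2.6°, so u = (cos -2.6°, sin -2.6°) = (0.9990, -0.04536) and n = (−sin -2.6°, cos -2.6°) = (0.04536, 0.9990). E is at the origin and U lies 48.7 along u from E, so U = 48.7·u = (48.65, -2.209). Tangency of A1 to both parallel lines with radius 3.8 puts Q and C at E ± 3.8·n: Q = (0.1724, 3.796), C = (-0.1724, -3.796). Then cos ∠UQC = QU·QC / (|QU||QC|), giving 85.54°.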